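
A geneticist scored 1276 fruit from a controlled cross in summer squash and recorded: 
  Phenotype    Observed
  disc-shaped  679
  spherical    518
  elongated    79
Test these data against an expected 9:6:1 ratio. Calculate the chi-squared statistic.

5.360

Total ratio parts = 16. Expected numbers out of 1276:
  disc-shaped: 1276 × 9/16 = 717.75
  spherical: 1276 × 6/16 = 478.5
  elongated: 1276 × 1/16 = 79.75
χ² = Σ (O − E)² / E
  disc-shaped: (679 − 717.75)² / 717.75 = 2.0920
  spherical: (518 − 478.5)² / 478.5 = 3.2607
  elongated: (79 − 79.75)² / 79.75 = 0.0071
χ² = 2.0920 + 3.2607 + 0.0071 = 5.3598 ≈ 5.360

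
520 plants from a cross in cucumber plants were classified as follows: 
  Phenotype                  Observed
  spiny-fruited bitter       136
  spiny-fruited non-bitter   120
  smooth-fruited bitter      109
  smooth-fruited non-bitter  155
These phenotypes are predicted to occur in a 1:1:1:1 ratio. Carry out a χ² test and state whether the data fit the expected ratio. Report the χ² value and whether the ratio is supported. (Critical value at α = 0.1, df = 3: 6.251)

9.246; not consistent

Under the 1:1:1:1 hypothesis (Σ ratio = 4, N = 520):
  spiny-fruited bitter: 520 × 1/4 = 130
  spiny-fruited non-bitter: 520 × 1/4 = 130
  smooth-fruited bitter: 520 × 1/4 = 130
  smooth-fruited non-bitter: 520 × 1/4 = 130
χ² = Σ (O − E)² / E
  spiny-fruited bitter: (136 − 130)² / 130 = 0.2769
  spiny-fruited non-bitter: (120 − 130)² / 130 = 0.7692
  smooth-fruited bitter: (109 − 130)² / 130 = 3.3923
  smooth-fruited non-bitter: (155 − 130)² / 130 = 4.8077
χ² = 0.2769 + 0.7692 + 3.3923 + 4.8077 = 9.2461 ≈ 9.246
Degrees of freedom = 4 − 1 = 3; critical value at α = 0.1 is 6.251.
Since 9.246 > 6.251, we reject the null hypothesis — the data do not fit the 1:1:1:1 ratio.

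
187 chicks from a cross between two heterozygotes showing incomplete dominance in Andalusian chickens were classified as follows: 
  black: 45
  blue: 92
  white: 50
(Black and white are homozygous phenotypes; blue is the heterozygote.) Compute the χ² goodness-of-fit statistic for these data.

0.316

With incomplete dominance, a heterozygote × heterozygote cross gives a 1:2:1 phenotypic ratio.
Total ratio parts = 4. Expected numbers out of 187:
  black: 187 × 1/4 = 46.75
  blue: 187 × 2/4 = 93.5
  white: 187 × 1/4 = 46.75
χ² = Σ (O − E)² / E
  black: (45 − 46.75)² / 46.75 = 0.0655
  blue: (92 − 93.5)² / 93.5 = 0.0241
  white: (50 − 46.75)² / 46.75 = 0.2259
χ² = 0.0655 + 0.0241 + 0.2259 = 0.3155 ≈ 0.316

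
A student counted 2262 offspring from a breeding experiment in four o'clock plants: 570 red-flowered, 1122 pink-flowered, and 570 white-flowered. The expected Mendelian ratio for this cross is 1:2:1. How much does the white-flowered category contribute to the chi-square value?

0.036

Expected counts for N = 2262 under a 1:2:1 ratio (total parts = 4):
  red-flowered: 2262 × 1/4 = 565.5
  pink-flowered: 2262 × 2/4 = 1131
  white-flowered: 2262 × 1/4 = 565.5
Contribution of white-flowered: (570 − 565.5)² / 565.5 = 0.0358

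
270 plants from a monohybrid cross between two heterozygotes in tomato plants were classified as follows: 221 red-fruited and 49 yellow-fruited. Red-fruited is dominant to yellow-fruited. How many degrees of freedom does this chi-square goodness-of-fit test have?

For a monohybrid cross between heterozygotes with complete dominance, the expected phenotypic ratio is 3:1.
A goodness-of-fit test with 2 phenotype classes has df = 2 − 1 = 1.

1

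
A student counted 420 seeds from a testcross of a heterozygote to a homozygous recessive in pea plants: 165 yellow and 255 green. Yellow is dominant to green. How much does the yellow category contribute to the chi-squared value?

9.643

A testcross of a heterozygote (Aa × aa) gives a 1:1 phenotypic ratio.
Total ratio parts = 2. Expected numbers out of 420:
  yellow: 420 × 1/2 = 210
  green: 420 × 1/2 = 210
Contribution of yellow: (165 − 210)² / 210 = 9.6429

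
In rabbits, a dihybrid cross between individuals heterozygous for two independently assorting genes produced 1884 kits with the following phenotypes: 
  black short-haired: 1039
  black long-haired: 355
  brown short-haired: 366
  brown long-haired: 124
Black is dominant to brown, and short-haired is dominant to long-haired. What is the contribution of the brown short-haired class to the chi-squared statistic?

0.460

A dihybrid F₂ with independent assortment and complete dominance at both loci gives a 9:3:3:1 phenotypic ratio.
Total ratio parts = 16. Expected numbers out of 1884:
  black short-haired: 1884 × 9/16 = 1059.75
  black long-haired: 1884 × 3/16 = 353.25
  brown short-haired: 1884 × 3/16 = 353.25
  brown long-haired: 1884 × 1/16 = 117.75
Contribution of brown short-haired: (366 − 353.25)² / 353.25 = 0.4602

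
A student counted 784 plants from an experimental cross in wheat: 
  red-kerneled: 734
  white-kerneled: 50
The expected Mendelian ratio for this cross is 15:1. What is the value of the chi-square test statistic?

The 15:1 ratio has 16 parts, so with N = 784 the expected counts are:
  red-kerneled: 784 × 15/16 = 735
  white-kerneled: 784 × 1/16 = 49
χ² = Σ (O − E)² / E
  red-kerneled: (734 − 735)² / 735 = 0.0014
  white-kerneled: (50 − 49)² / 49 = 0.0204
χ² = 0.0014 + 0.0204 = 0.0218 ≈ 0.022

0.022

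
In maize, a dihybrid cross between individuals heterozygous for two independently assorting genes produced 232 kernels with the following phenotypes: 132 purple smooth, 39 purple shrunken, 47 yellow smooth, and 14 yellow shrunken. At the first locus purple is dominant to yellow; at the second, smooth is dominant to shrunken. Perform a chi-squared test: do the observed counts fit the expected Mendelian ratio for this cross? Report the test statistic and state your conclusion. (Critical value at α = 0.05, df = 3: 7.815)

0.782; consistent

A dihybrid F₂ with independent assortment and complete dominance at both loci gives a 9:3:3:1 phenotypic ratio.
Expected counts for N = 232 under a 9:3:3:1 ratio (total parts = 16):
  purple smooth: 232 × 9/16 = 130.5
  purple shrunken: 232 × 3/16 = 43.5
  yellow smooth: 232 × 3/16 = 43.5
  yellow shrunken: 232 × 1/16 = 14.5
χ² = Σ (O − E)² / E
  purple smooth: (132 − 130.5)² / 130.5 = 0.0172
  purple shrunken: (39 − 43.5)² / 43.5 = 0.4655
  yellow smooth: (47 − 43.5)² / 43.5 = 0.2816
  yellow shrunken: (14 − 14.5)² / 14.5 = 0.0172
χ² = 0.0172 + 0.4655 + 0.2816 + 0.0172 = 0.7815 ≈ 0.782
Degrees of freedom = 4 − 1 = 3; critical value at α = 0.05 is 7.815.
Since 0.782 < 7.815, we fail to reject the null hypothesis — the data are consistent with the 9:3:3:1 ratio.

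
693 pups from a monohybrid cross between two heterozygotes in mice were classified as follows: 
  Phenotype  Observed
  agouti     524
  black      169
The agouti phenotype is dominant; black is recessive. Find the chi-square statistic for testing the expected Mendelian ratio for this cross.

0.139

For a monohybrid cross between heterozygotes with complete dominance, the expected phenotypic ratio is 3:1.
Expected counts for N = 693 under a 3:1 ratio (total parts = 4):
  agouti: 693 × 3/4 = 519.75
  black: 693 × 1/4 = 173.25
χ² = Σ (O − E)² / E
  agouti: (524 − 519.75)² / 519.75 = 0.0348
  black: (169 − 173.25)² / 173.25 = 0.1043
χ² = 0.0348 + 0.1043 = 0.1391 ≈ 0.139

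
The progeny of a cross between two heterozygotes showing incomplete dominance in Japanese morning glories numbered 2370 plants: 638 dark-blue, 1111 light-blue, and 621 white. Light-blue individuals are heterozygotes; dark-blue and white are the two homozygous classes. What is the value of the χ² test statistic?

9.486

With incomplete dominance, a heterozygote × heterozygote cross gives a 1:2:1 phenotypic ratio.
Under the 1:2:1 hypothesis (Σ ratio = 4, N = 2370):
  dark-blue: 2370 × 1/4 = 592.5
  light-blue: 2370 × 2/4 = 1185
  white: 2370 × 1/4 = 592.5
χ² = Σ (O − E)² / E
  dark-blue: (638 − 592.5)² / 592.5 = 3.4941
  light-blue: (1111 − 1185)² / 1185 = 4.6211
  white: (621 − 592.5)² / 592.5 = 1.3709
χ² = 3.4941 + 4.6211 + 1.3709 = 9.4861 ≈ 9.486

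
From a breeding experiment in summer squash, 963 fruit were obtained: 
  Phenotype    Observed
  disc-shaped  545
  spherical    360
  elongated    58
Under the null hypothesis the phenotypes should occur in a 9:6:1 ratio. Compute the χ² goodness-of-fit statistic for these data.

Under the 9:6:1 hypothesis (Σ ratio = 16, N = 963):
  disc-shaped: 963 × 9/16 = 541.6875
  spherical: 963 × 6/16 = 361.125
  elongated: 963 × 1/16 = 60.1875
χ² = Σ (O − E)² / E
  disc-shaped: (545 − 541.6875)² / 541.6875 = 0.0203
  spherical: (360 − 361.125)² / 361.125 = 0.0035
  elongated: (58 − 60.1875)² / 60.1875 = 0.0795
χ² = 0.0203 + 0.0035 + 0.0795 = 0.1033 ≈ 0.103

0.103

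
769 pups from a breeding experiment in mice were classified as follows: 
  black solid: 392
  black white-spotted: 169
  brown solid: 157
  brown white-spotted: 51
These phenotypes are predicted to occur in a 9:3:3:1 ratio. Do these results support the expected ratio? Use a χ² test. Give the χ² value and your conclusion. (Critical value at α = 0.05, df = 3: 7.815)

Total ratio parts = 16. Expected numbers out of 769:
  black solid: 769 × 9/16 = 432.5625
  black white-spotted: 769 × 3/16 = 144.1875
  brown solid: 769 × 3/16 = 144.1875
  brown white-spotted: 769 × 1/16 = 48.0625
χ² = Σ (O − E)² / E
  black solid: (392 − 432.5625)² / 432.5625 = 3.8037
  black white-spotted: (169 − 144.1875)² / 144.1875 = 4.2699
  brown solid: (157 − 144.1875)² / 144.1875 = 1.1385
  brown white-spotted: (51 − 48.0625)² / 48.0625 = 0.1795
χ² = 3.8037 + 4.2699 + 1.1385 + 0.1795 = 9.3916 ≈ 9.392
Degrees of freedom = 4 − 1 = 3; critical value at α = 0.05 is 7.815.
Since 9.392 > 7.815, we reject the null hypothesis — the data do not fit the 9:3:3:1 ratio.

9.392; not consistent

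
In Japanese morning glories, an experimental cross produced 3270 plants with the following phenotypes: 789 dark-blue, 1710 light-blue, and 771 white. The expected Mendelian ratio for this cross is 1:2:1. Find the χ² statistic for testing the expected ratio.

Expected counts for N = 3270 under a 1:2:1 ratio (total parts = 4):
  dark-blue: 3270 × 1/4 = 817.5
  light-blue: 3270 × 2/4 = 1635
  white: 3270 × 1/4 = 817.5
χ² = Σ (O − E)² / E
  dark-blue: (789 − 817.5)² / 817.5 = 0.9936
  light-blue: (1710 − 1635)² / 1635 = 3.4404
  white: (771 − 817.5)² / 817.5 = 2.6450
χ² = 0.9936 + 3.4404 + 2.6450 = 7.079

7.079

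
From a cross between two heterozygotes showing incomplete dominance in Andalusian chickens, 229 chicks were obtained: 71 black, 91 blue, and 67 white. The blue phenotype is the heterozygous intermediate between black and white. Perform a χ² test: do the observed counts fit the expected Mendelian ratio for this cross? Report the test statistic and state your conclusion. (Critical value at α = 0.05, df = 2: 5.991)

With incomplete dominance, a heterozygote × heterozygote cross gives a 1:2:1 phenotypic ratio.
Total ratio parts = 4. Expected numbers out of 229:
  black: 229 × 1/4 = 57.25
  blue: 229 × 2/4 = 114.5
  white: 229 × 1/4 = 57.25
χ² = Σ (O − E)² / E
  black: (71 − 57.25)² / 57.25 = 3.3024
  blue: (91 − 114.5)² / 114.5 = 4.8231
  white: (67 − 57.25)² / 57.25 = 1.6605
χ² = 3.3024 + 4.8231 + 1.6605 = 9.786
Degrees of freedom = 3 − 1 = 2; critical value at α = 0.05 is 5.991.
Since 9.786 > 5.991, we reject the null hypothesis — the data do not fit the 1:2:1 ratio.

9.786; not consistent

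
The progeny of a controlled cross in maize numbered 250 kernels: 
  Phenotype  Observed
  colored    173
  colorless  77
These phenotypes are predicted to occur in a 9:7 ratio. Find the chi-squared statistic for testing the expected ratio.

17.036

Expected counts for N = 250 under a 9:7 ratio (total parts = 16):
  colored: 250 × 9/16 = 140.625
  colorless: 250 × 7/16 = 109.375
χ² = Σ (O − E)² / E
  colored: (173 − 140.625)² / 140.625 = 7.4534
  colorless: (77 − 109.375)² / 109.375 = 9.5830
χ² = 7.4534 + 9.5830 = 17.0364 ≈ 17.036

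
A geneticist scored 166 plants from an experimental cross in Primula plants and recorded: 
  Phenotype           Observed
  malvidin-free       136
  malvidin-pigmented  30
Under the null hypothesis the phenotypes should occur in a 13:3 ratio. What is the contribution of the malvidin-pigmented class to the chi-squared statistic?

Total ratio parts = 16. Expected numbers out of 166:
  malvidin-free: 166 × 13/16 = 134.875
  malvidin-pigmented: 166 × 3/16 = 31.125
Contribution of malvidin-pigmented: (30 − 31.125)² / 31.125 = 0.0407

0.041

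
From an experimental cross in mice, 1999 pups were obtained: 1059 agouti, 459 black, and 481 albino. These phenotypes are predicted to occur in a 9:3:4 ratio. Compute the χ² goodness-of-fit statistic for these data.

The 9:3:4 ratio has 16 parts, so with N = 1999 the expected counts are:
  agouti: 1999 × 9/16 = 1124.4375
  black: 1999 × 3/16 = 374.8125
  albino: 1999 × 4/16 = 499.75
χ² = Σ (O − E)² / E
  agouti: (1059 − 1124.4375)² / 1124.4375 = 3.8082
  black: (459 − 374.8125)² / 374.8125 = 18.9095
  albino: (481 − 499.75)² / 499.75 = 0.7035
χ² = 3.8082 + 18.9095 + 0.7035 = 23.4212 ≈ 23.421

23.421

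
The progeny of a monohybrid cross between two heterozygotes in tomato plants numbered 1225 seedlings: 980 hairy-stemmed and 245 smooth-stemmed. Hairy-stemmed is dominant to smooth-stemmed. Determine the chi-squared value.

16.333

For a monohybrid cross between heterozygotes with complete dominance, the expected phenotypic ratio is 3:1.
Expected counts for N = 1225 under a 3:1 ratio (total parts = 4):
  hairy-stemmed: 1225 × 3/4 = 918.75
  smooth-stemmed: 1225 × 1/4 = 306.25
χ² = Σ (O − E)² / E
  hairy-stemmed: (980 − 918.75)² / 918.75 = 4.0833
  smooth-stemmed: (245 − 306.25)² / 306.25 = 12.2500
χ² = 4.0833 + 12.2500 = 16.3333 ≈ 16.333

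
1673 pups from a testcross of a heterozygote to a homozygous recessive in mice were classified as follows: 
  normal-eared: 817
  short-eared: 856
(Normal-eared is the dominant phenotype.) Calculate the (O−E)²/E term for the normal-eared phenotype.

0.455

A testcross of a heterozygote (Aa × aa) gives a 1:1 phenotypic ratio.
The 1:1 ratio has 2 parts, so with N = 1673 the expected counts are:
  normal-eared: 1673 × 1/2 = 836.5
  short-eared: 1673 × 1/2 = 836.5
Contribution of normal-eared: (817 − 836.5)² / 836.5 = 0.4546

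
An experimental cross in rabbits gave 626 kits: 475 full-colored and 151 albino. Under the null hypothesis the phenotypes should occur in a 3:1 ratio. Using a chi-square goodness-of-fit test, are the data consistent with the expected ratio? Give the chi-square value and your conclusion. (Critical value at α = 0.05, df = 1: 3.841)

0.258; consistent

Under the 3:1 hypothesis (Σ ratio = 4, N = 626):
  full-colored: 626 × 3/4 = 469.5
  albino: 626 × 1/4 = 156.5
χ² = Σ (O − E)² / E
  full-colored: (475 − 469.5)² / 469.5 = 0.0644
  albino: (151 − 156.5)² / 156.5 = 0.1933
χ² = 0.0644 + 0.1933 = 0.2577 ≈ 0.258
Degrees of freedom = 2 − 1 = 1; critical value at α = 0.05 is 3.841.
Since 0.258 < 3.841, we fail to reject the null hypothesis — the data are consistent with the 3:1 ratio.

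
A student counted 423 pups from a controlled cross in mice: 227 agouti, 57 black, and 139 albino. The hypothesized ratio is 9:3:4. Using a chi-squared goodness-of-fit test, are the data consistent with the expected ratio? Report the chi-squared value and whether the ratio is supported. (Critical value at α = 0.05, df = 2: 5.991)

17.234; not consistent

The 9:3:4 ratio has 16 parts, so with N = 423 the expected counts are:
  agouti: 423 × 9/16 = 237.9375
  black: 423 × 3/16 = 79.3125
  albino: 423 × 4/16 = 105.75
χ² = Σ (O − E)² / E
  agouti: (227 − 237.9375)² / 237.9375 = 0.5028
  black: (57 − 79.3125)² / 79.3125 = 6.2770
  albino: (139 − 105.75)² / 105.75 = 10.4545
χ² = 0.5028 + 6.2770 + 10.4545 = 17.2343 ≈ 17.234
Degrees of freedom = 3 − 1 = 2; critical value at α = 0.05 is 5.991.
Since 17.234 > 5.991, we reject the null hypothesis — the data do not fit the 9:3:4 ratio.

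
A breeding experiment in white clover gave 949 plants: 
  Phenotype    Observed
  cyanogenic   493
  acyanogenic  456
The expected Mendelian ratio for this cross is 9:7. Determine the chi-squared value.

Total ratio parts = 16. Expected numbers out of 949:
  cyanogenic: 949 × 9/16 = 533.8125
  acyanogenic: 949 × 7/16 = 415.1875
χ² = Σ (O − E)² / E
  cyanogenic: (493 − 533.8125)² / 533.8125 = 3.1203
  acyanogenic: (456 − 415.1875)² / 415.1875 = 4.0118
χ² = 3.1203 + 4.0118 = 7.1321 ≈ 7.132

7.132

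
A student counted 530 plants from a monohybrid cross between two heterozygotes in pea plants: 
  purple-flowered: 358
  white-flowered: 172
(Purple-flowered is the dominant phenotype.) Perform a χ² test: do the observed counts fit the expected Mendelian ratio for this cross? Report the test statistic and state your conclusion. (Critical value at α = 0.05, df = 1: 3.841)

For a monohybrid cross between heterozygotes with complete dominance, the expected phenotypic ratio is 3:1.
Total ratio parts = 4. Expected numbers out of 530:
  purple-flowered: 530 × 3/4 = 397.5
  white-flowered: 530 × 1/4 = 132.5
χ² = Σ (O − E)² / E
  purple-flowered: (358 − 397.5)² / 397.5 = 3.9252
  white-flowered: (172 − 132.5)² / 132.5 = 11.7755
χ² = 3.9252 + 11.7755 = 15.7007 ≈ 15.701
Degrees of freedom = 2 − 1 = 1; critical value at α = 0.05 is 3.841.
Since 15.701 > 3.841, we reject the null hypothesis — the data do not fit the 3:1 ratio.

15.701; not consistent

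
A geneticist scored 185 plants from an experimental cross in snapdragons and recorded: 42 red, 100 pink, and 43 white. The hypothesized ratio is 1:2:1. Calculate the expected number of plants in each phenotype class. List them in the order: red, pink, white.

46.25, 92.5, 46.25

Expected counts for N = 185 under a 1:2:1 ratio (total parts = 4):
  red: 185 × 1/4 = 46.25
  pink: 185 × 2/4 = 92.5
  white: 185 × 1/4 = 46.25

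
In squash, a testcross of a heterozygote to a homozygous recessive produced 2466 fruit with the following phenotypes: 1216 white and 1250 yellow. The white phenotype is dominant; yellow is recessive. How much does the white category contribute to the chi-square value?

0.234

A testcross of a heterozygote (Aa × aa) gives a 1:1 phenotypic ratio.
Under the 1:1 hypothesis (Σ ratio = 2, N = 2466):
  white: 2466 × 1/2 = 1233
  yellow: 2466 × 1/2 = 1233
Contribution of white: (1216 − 1233)² / 1233 = 0.2344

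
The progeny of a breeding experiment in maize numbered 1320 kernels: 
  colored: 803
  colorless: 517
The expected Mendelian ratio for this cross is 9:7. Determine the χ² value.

11.268

The 9:7 ratio has 16 parts, so with N = 1320 the expected counts are:
  colored: 1320 × 9/16 = 742.5
  colorless: 1320 × 7/16 = 577.5
χ² = Σ (O − E)² / E
  colored: (803 − 742.5)² / 742.5 = 4.9296
  colorless: (517 − 577.5)² / 577.5 = 6.3381
χ² = 4.9296 + 6.3381 = 11.2677 ≈ 11.268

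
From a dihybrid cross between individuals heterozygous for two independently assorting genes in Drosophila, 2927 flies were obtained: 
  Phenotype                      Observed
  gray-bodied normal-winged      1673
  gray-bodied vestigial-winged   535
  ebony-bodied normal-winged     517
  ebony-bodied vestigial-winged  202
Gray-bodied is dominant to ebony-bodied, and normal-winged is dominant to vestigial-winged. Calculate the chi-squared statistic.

A dihybrid F₂ with independent assortment and complete dominance at both loci gives a 9:3:3:1 phenotypic ratio.
Under the 9:3:3:1 hypothesis (Σ ratio = 16, N = 2927):
  gray-bodied normal-winged: 2927 × 9/16 = 1646.4375
  gray-bodied vestigial-winged: 2927 × 3/16 = 548.8125
  ebony-bodied normal-winged: 2927 × 3/16 = 548.8125
  ebony-bodied vestigial-winged: 2927 × 1/16 = 182.9375
χ² = Σ (O − E)² / E
  gray-bodied normal-winged: (1673 − 1646.4375)² / 1646.4375 = 0.4285
  gray-bodied vestigial-winged: (535 − 548.8125)² / 548.8125 = 0.3476
  ebony-bodied normal-winged: (517 − 548.8125)² / 548.8125 = 1.8440
  ebony-bodied vestigial-winged: (202 − 182.9375)² / 182.9375 = 1.9864
χ² = 0.4285 + 0.3476 + 1.8440 + 1.9864 = 4.6065 ≈ 4.607

4.607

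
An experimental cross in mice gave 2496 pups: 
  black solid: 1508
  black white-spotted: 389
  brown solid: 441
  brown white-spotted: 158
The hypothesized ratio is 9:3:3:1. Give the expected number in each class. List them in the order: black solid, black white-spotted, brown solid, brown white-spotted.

Expected counts for N = 2496 under a 9:3:3:1 ratio (total parts = 16):
  black solid: 2496 × 9/16 = 1404
  black white-spotted: 2496 × 3/16 = 468
  brown solid: 2496 × 3/16 = 468
  brown white-spotted: 2496 × 1/16 = 156

1404, 468, 468, 156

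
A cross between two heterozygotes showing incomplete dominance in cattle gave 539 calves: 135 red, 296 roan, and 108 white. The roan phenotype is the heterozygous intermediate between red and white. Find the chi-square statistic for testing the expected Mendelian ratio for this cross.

7.917

With incomplete dominance, a heterozygote × heterozygote cross gives a 1:2:1 phenotypic ratio.
Expected counts for N = 539 under a 1:2:1 ratio (total parts = 4):
  red: 539 × 1/4 = 134.75
  roan: 539 × 2/4 = 269.5
  white: 539 × 1/4 = 134.75
χ² = Σ (O − E)² / E
  red: (135 − 134.75)² / 134.75 = 0.0005
  roan: (296 − 269.5)² / 269.5 = 2.6058
  white: (108 − 134.75)² / 134.75 = 5.3103
χ² = 0.0005 + 2.6058 + 5.3103 = 7.9166 ≈ 7.917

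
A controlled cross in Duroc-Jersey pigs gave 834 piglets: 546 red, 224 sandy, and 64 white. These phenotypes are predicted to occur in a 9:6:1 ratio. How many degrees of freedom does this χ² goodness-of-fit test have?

A goodness-of-fit test with 3 phenotype classes has df = 3 − 1 = 2.

2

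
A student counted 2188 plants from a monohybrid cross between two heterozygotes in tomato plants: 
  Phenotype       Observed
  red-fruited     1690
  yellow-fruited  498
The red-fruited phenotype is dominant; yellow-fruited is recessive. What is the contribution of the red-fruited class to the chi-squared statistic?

For a monohybrid cross between heterozygotes with complete dominance, the expected phenotypic ratio is 3:1.
Expected counts for N = 2188 under a 3:1 ratio (total parts = 4):
  red-fruited: 2188 × 3/4 = 1641
  yellow-fruited: 2188 × 1/4 = 547
Contribution of red-fruited: (1690 − 1641)² / 1641 = 1.4631

1.463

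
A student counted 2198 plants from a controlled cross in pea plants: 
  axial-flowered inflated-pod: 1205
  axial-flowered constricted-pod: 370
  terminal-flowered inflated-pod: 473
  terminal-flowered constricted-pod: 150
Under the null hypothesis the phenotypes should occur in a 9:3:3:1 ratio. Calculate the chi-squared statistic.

The 9:3:3:1 ratio has 16 parts, so with N = 2198 the expected counts are:
  axial-flowered inflated-pod: 2198 × 9/16 = 1236.375
  axial-flowered constricted-pod: 2198 × 3/16 = 412.125
  terminal-flowered inflated-pod: 2198 × 3/16 = 412.125
  terminal-flowered constricted-pod: 2198 × 1/16 = 137.375
χ² = Σ (O − E)² / E
  axial-flowered inflated-pod: (1205 − 1236.375)² / 1236.375 = 0.7962
  axial-flowered constricted-pod: (370 − 412.125)² / 412.125 = 4.3058
  terminal-flowered inflated-pod: (473 − 412.125)² / 412.125 = 8.9918
  terminal-flowered constricted-pod: (150 − 137.375)² / 137.375 = 1.1603
χ² = 0.7962 + 4.3058 + 8.9918 + 1.1603 = 15.2541 ≈ 15.254

15.254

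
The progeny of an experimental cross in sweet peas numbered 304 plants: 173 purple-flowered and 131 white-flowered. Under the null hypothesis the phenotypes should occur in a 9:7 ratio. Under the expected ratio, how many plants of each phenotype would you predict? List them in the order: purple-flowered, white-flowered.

Under the 9:7 hypothesis (Σ ratio = 16, N = 304):
  purple-flowered: 304 × 9/16 = 171
  white-flowered: 304 × 7/16 = 133

171, 133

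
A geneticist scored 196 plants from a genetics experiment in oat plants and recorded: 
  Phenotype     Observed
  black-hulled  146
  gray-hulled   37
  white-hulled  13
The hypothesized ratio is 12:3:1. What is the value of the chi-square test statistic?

Expected counts for N = 196 under a 12:3:1 ratio (total parts = 16):
  black-hulled: 196 × 12/16 = 147
  gray-hulled: 196 × 3/16 = 36.75
  white-hulled: 196 × 1/16 = 12.25
χ² = Σ (O − E)² / E
  black-hulled: (146 − 147)² / 147 = 0.0068
  gray-hulled: (37 − 36.75)² / 36.75 = 0.0017
  white-hulled: (13 − 12.25)² / 12.25 = 0.0459
χ² = 0.0068 + 0.0017 + 0.0459 = 0.0544 ≈ 0.054

0.054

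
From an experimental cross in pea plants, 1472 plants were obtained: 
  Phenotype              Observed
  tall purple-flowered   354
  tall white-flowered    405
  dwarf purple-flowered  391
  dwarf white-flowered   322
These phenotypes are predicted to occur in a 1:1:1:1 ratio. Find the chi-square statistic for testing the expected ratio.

Expected counts for N = 1472 under a 1:1:1:1 ratio (total parts = 4):
  tall purple-flowered: 1472 × 1/4 = 368
  tall white-flowered: 1472 × 1/4 = 368
  dwarf purple-flowered: 1472 × 1/4 = 368
  dwarf white-flowered: 1472 × 1/4 = 368
χ² = Σ (O − E)² / E
  tall purple-flowered: (354 − 368)² / 368 = 0.5326
  tall white-flowered: (405 − 368)² / 368 = 3.7201
  dwarf purple-flowered: (391 − 368)² / 368 = 1.4375
  dwarf white-flowered: (322 − 368)² / 368 = 5.7500
χ² = 0.5326 + 3.7201 + 1.4375 + 5.7500 = 11.4402 ≈ 11.440

11.440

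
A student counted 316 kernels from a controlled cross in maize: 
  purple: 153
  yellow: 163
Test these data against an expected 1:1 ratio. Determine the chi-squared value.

0.316

The 1:1 ratio has 2 parts, so with N = 316 the expected counts are:
  purple: 316 × 1/2 = 158
  yellow: 316 × 1/2 = 158
χ² = Σ (O − E)² / E
  purple: (153 − 158)² / 158 = 0.1582
  yellow: (163 − 158)² / 158 = 0.1582
χ² = 0.1582 + 0.1582 = 0.3164 ≈ 0.316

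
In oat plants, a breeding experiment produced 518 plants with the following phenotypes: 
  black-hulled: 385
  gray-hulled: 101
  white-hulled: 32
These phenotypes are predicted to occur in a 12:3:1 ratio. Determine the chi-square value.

Under the 12:3:1 hypothesis (Σ ratio = 16, N = 518):
  black-hulled: 518 × 12/16 = 388.5
  gray-hulled: 518 × 3/16 = 97.125
  white-hulled: 518 × 1/16 = 32.375
χ² = Σ (O − E)² / E
  black-hulled: (385 − 388.5)² / 388.5 = 0.0315
  gray-hulled: (101 − 97.125)² / 97.125 = 0.1546
  white-hulled: (32 − 32.375)² / 32.375 = 0.0043
χ² = 0.0315 + 0.1546 + 0.0043 = 0.1904 ≈ 0.190

0.190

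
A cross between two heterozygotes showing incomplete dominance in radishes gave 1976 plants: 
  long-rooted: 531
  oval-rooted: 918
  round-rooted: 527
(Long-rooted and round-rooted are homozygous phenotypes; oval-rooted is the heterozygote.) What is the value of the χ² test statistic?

With incomplete dominance, a heterozygote × heterozygote cross gives a 1:2:1 phenotypic ratio.
Total ratio parts = 4. Expected numbers out of 1976:
  long-rooted: 1976 × 1/4 = 494
  oval-rooted: 1976 × 2/4 = 988
  round-rooted: 1976 × 1/4 = 494
χ² = Σ (O − E)² / E
  long-rooted: (531 − 494)² / 494 = 2.7713
  oval-rooted: (918 − 988)² / 988 = 4.9595
  round-rooted: (527 − 494)² / 494 = 2.2045
χ² = 2.7713 + 4.9595 + 2.2045 = 9.9353 ≈ 9.935

9.935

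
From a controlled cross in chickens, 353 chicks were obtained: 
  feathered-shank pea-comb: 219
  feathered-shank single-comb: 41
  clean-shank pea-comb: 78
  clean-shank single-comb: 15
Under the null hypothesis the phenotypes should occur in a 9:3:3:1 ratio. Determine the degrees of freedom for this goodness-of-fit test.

A goodness-of-fit test with 4 phenotype classes has df = 4 − 1 = 3.

3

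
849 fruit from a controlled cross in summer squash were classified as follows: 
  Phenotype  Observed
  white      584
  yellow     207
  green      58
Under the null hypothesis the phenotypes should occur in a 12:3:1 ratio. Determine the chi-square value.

19.190

Under the 12:3:1 hypothesis (Σ ratio = 16, N = 849):
  white: 849 × 12/16 = 636.75
  yellow: 849 × 3/16 = 159.1875
  green: 849 × 1/16 = 53.0625
χ² = Σ (O − E)² / E
  white: (584 − 636.75)² / 636.75 = 4.3699
  yellow: (207 − 159.1875)² / 159.1875 = 14.3606
  green: (58 − 53.0625)² / 53.0625 = 0.4594
χ² = 4.3699 + 14.3606 + 0.4594 = 19.1899 ≈ 19.190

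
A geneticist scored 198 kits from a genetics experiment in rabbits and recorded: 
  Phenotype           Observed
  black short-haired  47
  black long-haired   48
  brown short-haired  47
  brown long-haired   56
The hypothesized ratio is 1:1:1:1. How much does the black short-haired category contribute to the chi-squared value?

0.126

The 1:1:1:1 ratio has 4 parts, so with N = 198 the expected counts are:
  black short-haired: 198 × 1/4 = 49.5
  black long-haired: 198 × 1/4 = 49.5
  brown short-haired: 198 × 1/4 = 49.5
  brown long-haired: 198 × 1/4 = 49.5
Contribution of black short-haired: (47 − 49.5)² / 49.5 = 0.1263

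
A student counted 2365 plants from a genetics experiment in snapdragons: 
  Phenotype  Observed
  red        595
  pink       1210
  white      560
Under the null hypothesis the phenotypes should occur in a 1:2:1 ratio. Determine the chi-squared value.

2.315

The 1:2:1 ratio has 4 parts, so with N = 2365 the expected counts are:
  red: 2365 × 1/4 = 591.25
  pink: 2365 × 2/4 = 1182.5
  white: 2365 × 1/4 = 591.25
χ² = Σ (O − E)² / E
  red: (595 − 591.25)² / 591.25 = 0.0238
  pink: (1210 − 1182.5)² / 1182.5 = 0.6395
  white: (560 − 591.25)² / 591.25 = 1.6517
χ² = 0.0238 + 0.6395 + 1.6517 = 2.315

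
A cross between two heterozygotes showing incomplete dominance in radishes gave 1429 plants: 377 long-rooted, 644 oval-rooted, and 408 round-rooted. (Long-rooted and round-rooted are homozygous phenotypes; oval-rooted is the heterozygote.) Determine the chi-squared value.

15.258

With incomplete dominance, a heterozygote × heterozygote cross gives a 1:2:1 phenotypic ratio.
Under the 1:2:1 hypothesis (Σ ratio = 4, N = 1429):
  long-rooted: 1429 × 1/4 = 357.25
  oval-rooted: 1429 × 2/4 = 714.5
  round-rooted: 1429 × 1/4 = 357.25
χ² = Σ (O − E)² / E
  long-rooted: (377 − 357.25)² / 357.25 = 1.0918
  oval-rooted: (644 − 714.5)² / 714.5 = 6.9563
  round-rooted: (408 − 357.25)² / 357.25 = 7.2094
χ² = 1.0918 + 6.9563 + 7.2094 = 15.2575 ≈ 15.258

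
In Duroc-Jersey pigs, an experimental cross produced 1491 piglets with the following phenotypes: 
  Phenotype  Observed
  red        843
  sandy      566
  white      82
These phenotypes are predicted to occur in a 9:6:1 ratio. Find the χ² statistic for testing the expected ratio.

1.450

Under the 9:6:1 hypothesis (Σ ratio = 16, N = 1491):
  red: 1491 × 9/16 = 838.6875
  sandy: 1491 × 6/16 = 559.125
  white: 1491 × 1/16 = 93.1875
χ² = Σ (O − E)² / E
  red: (843 − 838.6875)² / 838.6875 = 0.0222
  sandy: (566 − 559.125)² / 559.125 = 0.0845
  white: (82 − 93.1875)² / 93.1875 = 1.3431
χ² = 0.0222 + 0.0845 + 1.3431 = 1.4498 ≈ 1.450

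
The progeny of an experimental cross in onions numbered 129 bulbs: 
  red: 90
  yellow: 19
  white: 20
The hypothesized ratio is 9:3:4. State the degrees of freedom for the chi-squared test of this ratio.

2

A goodness-of-fit test with 3 phenotype classes has df = 3 − 1 = 2.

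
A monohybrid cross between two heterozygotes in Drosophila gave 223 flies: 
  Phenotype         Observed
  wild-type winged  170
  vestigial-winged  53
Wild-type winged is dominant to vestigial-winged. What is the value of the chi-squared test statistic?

For a monohybrid cross between heterozygotes with complete dominance, the expected phenotypic ratio is 3:1.
Under the 3:1 hypothesis (Σ ratio = 4, N = 223):
  wild-type winged: 223 × 3/4 = 167.25
  vestigial-winged: 223 × 1/4 = 55.75
χ² = Σ (O − E)² / E
  wild-type winged: (170 − 167.25)² / 167.25 = 0.0452
  vestigial-winged: (53 − 55.75)² / 55.75 = 0.1357
χ² = 0.0452 + 0.1357 = 0.1809 ≈ 0.181

0.181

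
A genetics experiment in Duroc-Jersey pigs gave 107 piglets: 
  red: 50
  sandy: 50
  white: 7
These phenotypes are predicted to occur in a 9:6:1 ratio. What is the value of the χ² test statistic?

Total ratio parts = 16. Expected numbers out of 107:
  red: 107 × 9/16 = 60.1875
  sandy: 107 × 6/16 = 40.125
  white: 107 × 1/16 = 6.6875
χ² = Σ (O − E)² / E
  red: (50 − 60.1875)² / 60.1875 = 1.7244
  sandy: (50 − 40.125)² / 40.125 = 2.4303
  white: (7 − 6.6875)² / 6.6875 = 0.0146
χ² = 1.7244 + 2.4303 + 0.0146 = 4.1693 ≈ 4.169

4.169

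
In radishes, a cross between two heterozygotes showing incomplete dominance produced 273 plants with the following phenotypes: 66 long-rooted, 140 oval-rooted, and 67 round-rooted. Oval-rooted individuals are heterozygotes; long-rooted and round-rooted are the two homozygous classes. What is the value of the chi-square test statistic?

With incomplete dominance, a heterozygote × heterozygote cross gives a 1:2:1 phenotypic ratio.
The 1:2:1 ratio has 4 parts, so with N = 273 the expected counts are:
  long-rooted: 273 × 1/4 = 68.25
  oval-rooted: 273 × 2/4 = 136.5
  round-rooted: 273 × 1/4 = 68.25
χ² = Σ (O − E)² / E
  long-rooted: (66 − 68.25)² / 68.25 = 0.0742
  oval-rooted: (140 − 136.5)² / 136.5 = 0.0897
  round-rooted: (67 − 68.25)² / 68.25 = 0.0229
χ² = 0.0742 + 0.0897 + 0.0229 = 0.1868 ≈ 0.187

0.187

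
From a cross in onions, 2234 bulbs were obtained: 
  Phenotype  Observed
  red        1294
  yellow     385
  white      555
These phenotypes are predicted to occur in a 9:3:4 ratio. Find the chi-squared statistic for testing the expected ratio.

The 9:3:4 ratio has 16 parts, so with N = 2234 the expected counts are:
  red: 2234 × 9/16 = 1256.625
  yellow: 2234 × 3/16 = 418.875
  white: 2234 × 4/16 = 558.5
χ² = Σ (O − E)² / E
  red: (1294 − 1256.625)² / 1256.625 = 1.1116
  yellow: (385 − 418.875)² / 418.875 = 2.7395
  white: (555 − 558.5)² / 558.5 = 0.0219
χ² = 1.1116 + 2.7395 + 0.0219 = 3.873

3.873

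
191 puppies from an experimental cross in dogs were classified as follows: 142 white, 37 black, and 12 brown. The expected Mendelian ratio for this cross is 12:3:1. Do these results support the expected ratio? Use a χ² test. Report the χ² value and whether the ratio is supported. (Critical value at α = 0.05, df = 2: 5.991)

Expected counts for N = 191 under a 12:3:1 ratio (total parts = 16):
  white: 191 × 12/16 = 143.25
  black: 191 × 3/16 = 35.8125
  brown: 191 × 1/16 = 11.9375
χ² = Σ (O − E)² / E
  white: (142 − 143.25)² / 143.25 = 0.0109
  black: (37 − 35.8125)² / 35.8125 = 0.0394
  brown: (12 − 11.9375)² / 11.9375 = 0.0003
χ² = 0.0109 + 0.0394 + 0.0003 = 0.0506 ≈ 0.051
Degrees of freedom = 3 − 1 = 2; critical value at α = 0.05 is 5.991.
Since 0.051 < 5.991, we fail to reject the null hypothesis — the data are consistent with the 12:3:1 ratio.

0.051; consistent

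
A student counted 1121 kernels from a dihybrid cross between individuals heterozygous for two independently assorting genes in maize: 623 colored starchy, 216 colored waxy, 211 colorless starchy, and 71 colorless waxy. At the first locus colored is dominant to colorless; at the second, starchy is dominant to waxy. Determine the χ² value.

0.267

A dihybrid F₂ with independent assortment and complete dominance at both loci gives a 9:3:3:1 phenotypic ratio.
Under the 9:3:3:1 hypothesis (Σ ratio = 16, N = 1121):
  colored starchy: 1121 × 9/16 = 630.5625
  colored waxy: 1121 × 3/16 = 210.1875
  colorless starchy: 1121 × 3/16 = 210.1875
  colorless waxy: 1121 × 1/16 = 70.0625
χ² = Σ (O − E)² / E
  colored starchy: (623 − 630.5625)² / 630.5625 = 0.0907
  colored waxy: (216 − 210.1875)² / 210.1875 = 0.1607
  colorless starchy: (211 − 210.1875)² / 210.1875 = 0.0031
  colorless waxy: (71 − 70.0625)² / 70.0625 = 0.0125
χ² = 0.0907 + 0.1607 + 0.0031 + 0.0125 = 0.267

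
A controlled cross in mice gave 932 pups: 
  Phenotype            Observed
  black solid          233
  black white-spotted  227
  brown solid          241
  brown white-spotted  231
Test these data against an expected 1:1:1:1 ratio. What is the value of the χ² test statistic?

The 1:1:1:1 ratio has 4 parts, so with N = 932 the expected counts are:
  black solid: 932 × 1/4 = 233
  black white-spotted: 932 × 1/4 = 233
  brown solid: 932 × 1/4 = 233
  brown white-spotted: 932 × 1/4 = 233
χ² = Σ (O − E)² / E
  black solid: (233 − 233)² / 233 = 0.0000
  black white-spotted: (227 − 233)² / 233 = 0.1545
  brown solid: (241 − 233)² / 233 = 0.2747
  brown white-spotted: (231 − 233)² / 233 = 0.0172
χ² = 0.0000 + 0.1545 + 0.2747 + 0.0172 = 0.4464 ≈ 0.446

0.446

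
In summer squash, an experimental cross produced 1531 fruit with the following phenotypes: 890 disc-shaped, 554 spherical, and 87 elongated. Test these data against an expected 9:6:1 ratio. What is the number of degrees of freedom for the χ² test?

A goodness-of-fit test with 3 phenotype classes has df = 3 − 1 = 2.

2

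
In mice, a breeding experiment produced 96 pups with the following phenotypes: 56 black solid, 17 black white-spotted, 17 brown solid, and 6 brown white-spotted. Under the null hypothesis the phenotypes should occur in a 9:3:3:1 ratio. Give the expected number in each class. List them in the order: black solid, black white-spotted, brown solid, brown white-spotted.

The 9:3:3:1 ratio has 16 parts, so with N = 96 the expected counts are:
  black solid: 96 × 9/16 = 54
  black white-spotted: 96 × 3/16 = 18
  brown solid: 96 × 3/16 = 18
  brown white-spotted: 96 × 1/16 = 6

54, 18, 18, 6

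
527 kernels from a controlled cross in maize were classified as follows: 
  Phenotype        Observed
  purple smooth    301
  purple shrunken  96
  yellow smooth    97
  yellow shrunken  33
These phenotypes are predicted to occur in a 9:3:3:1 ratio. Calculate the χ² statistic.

Total ratio parts = 16. Expected numbers out of 527:
  purple smooth: 527 × 9/16 = 296.4375
  purple shrunken: 527 × 3/16 = 98.8125
  yellow smooth: 527 × 3/16 = 98.8125
  yellow shrunken: 527 × 1/16 = 32.9375
χ² = Σ (O − E)² / E
  purple smooth: (301 − 296.4375)² / 296.4375 = 0.0702
  purple shrunken: (96 − 98.8125)² / 98.8125 = 0.0801
  yellow smooth: (97 − 98.8125)² / 98.8125 = 0.0332
  yellow shrunken: (33 − 32.9375)² / 32.9375 = 0.0001
χ² = 0.0702 + 0.0801 + 0.0332 + 0.0001 = 0.1836 ≈ 0.184

0.184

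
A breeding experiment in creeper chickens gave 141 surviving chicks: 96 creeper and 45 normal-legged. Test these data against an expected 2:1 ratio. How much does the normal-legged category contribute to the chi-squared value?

Total ratio parts = 3. Expected numbers out of 141:
  creeper: 141 × 2/3 = 94
  normal-legged: 141 × 1/3 = 47
Contribution of normal-legged: (45 − 47)² / 47 = 0.0851

0.085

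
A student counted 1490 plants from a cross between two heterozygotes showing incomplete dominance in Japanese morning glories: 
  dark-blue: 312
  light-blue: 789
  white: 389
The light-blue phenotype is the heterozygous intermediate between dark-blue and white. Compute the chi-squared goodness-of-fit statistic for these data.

13.156

With incomplete dominance, a heterozygote × heterozygote cross gives a 1:2:1 phenotypic ratio.
Under the 1:2:1 hypothesis (Σ ratio = 4, N = 1490):
  dark-blue: 1490 × 1/4 = 372.5
  light-blue: 1490 × 2/4 = 745
  white: 1490 × 1/4 = 372.5
χ² = Σ (O − E)² / E
  dark-blue: (312 − 372.5)² / 372.5 = 9.8262
  light-blue: (789 − 745)² / 745 = 2.5987
  white: (389 − 372.5)² / 372.5 = 0.7309
χ² = 9.8262 + 2.5987 + 0.7309 = 13.1558 ≈ 13.156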